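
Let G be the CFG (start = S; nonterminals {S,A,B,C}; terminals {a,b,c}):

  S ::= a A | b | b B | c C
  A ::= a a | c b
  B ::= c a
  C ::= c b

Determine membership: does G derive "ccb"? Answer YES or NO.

CNF form of G:
  S -> T0 A | T1 C | T2 B | b
  A -> T0 T0 | T1 T2
  B -> T1 T0
  C -> T1 T2
  T0 -> a
  T1 -> c
  T2 -> b

CYK fill:
  cell(0,0) c: {T1}  orig:{}
  cell(1,1) c: {T1}  orig:{}
  cell(2,2) b: {S,T2}  orig:{S}
  cell(0,1) cc: ∅
  cell(1,2) cb: {A,C}
  cell(0,2) ccb: {S}

S ∈ T[0,2] ⇒ YES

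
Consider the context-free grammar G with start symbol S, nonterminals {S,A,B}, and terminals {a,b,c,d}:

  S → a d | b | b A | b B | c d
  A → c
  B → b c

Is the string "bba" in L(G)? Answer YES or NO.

Convert to CNF:
  S -> T0 A | T0 B | T1 T3 | T2 T3 | b
  A -> c
  B -> T0 T1
  T0 -> b
  T1 -> c
  T2 -> a
  T3 -> d

CYK fill:
  [0..0]={S,T0}  "b"  orig:{S}
  [1..1]={S,T0}  "b"  orig:{S}
  [2..2]={T2}  "a"  orig:{}
  [0..1]=∅  "bb"
  [1..2]=∅  "ba"
  [0..2]=∅  "bba"

S ∉ T[0,2] ⇒ NO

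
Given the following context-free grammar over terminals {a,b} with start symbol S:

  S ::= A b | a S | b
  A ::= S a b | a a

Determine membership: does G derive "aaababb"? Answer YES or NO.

CNF form of G:
  S -> A T1 | T0 S | b
  A -> S X2 | T0 T0
  T0 -> a
  T1 -> b
  X2 -> T0 T1

Fill CYK table bottom-up:
  T[0,0] 'a' = {T0}  orig:{}
  T[1,1] 'a' = {T0}  orig:{}
  T[2,2] 'a' = {T0}  orig:{}
  T[3,3] 'b' = {S,T1}  orig:{S}
  T[4,4] 'a' = {T0}  orig:{}
  T[5,5] 'b' = {S,T1}  orig:{S}
  T[6,6] 'b' = {S,T1}  orig:{S}
  T[0,1] 'aa' = {A}
  T[1,2] 'aa' = {A}
  T[2,3] 'ab' = {S,X2}  orig:{S}
  T[3,4] 'ba' = ∅
  T[4,5] 'ab' = {S,X2}  orig:{S}
  T[5,6] 'bb' = ∅
  T[0,2] 'aaa' = ∅
  T[1,3] 'aab' = {S}
  T[2,4] 'aba' = ∅
  T[3,5] 'bab' = {A}
  T[4,6] 'abb' = ∅
  T[0,3] 'aaab' = {S}
  T[1,4] 'aaba' = ∅
  T[2,5] 'abab' = {A}
  T[3,6] 'babb' = {S}
  T[0,4] 'aaaba' = ∅
  T[1,5] 'aabab' = {A}
  T[2,6] 'ababb' = {S}
  T[0,5] 'aaabab' = {A}
  T[1,6] 'aababb' = {S}
  T[0,6] 'aaababb' = {S}

S ∈ T[0,6] ⇒ YES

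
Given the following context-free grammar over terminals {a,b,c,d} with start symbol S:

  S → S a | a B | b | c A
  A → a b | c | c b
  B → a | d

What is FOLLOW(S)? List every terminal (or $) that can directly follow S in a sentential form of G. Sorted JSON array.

FIRST sets, iterate to fixpoint:
iter 1:
  A via A→a b: +{a}
  A via A→c: +{c}
  B via B→a: +{a}
  B via B→d: +{d}
  S via S→a B: +{a}
  S via S→b: +{b}
  S via S→c A: +{c}
  FIRST(S)={a,b,c}  FIRST(A)={a,c}  FIRST(B)={a,d}
iter 2: (no change)
  FIRST(S)={a,b,c}  FIRST(A)={a,c}  FIRST(B)={a,d}

Compute FOLLOW by fixpoint:
seed FOLLOW(S) with $
round 1:
  S→S a: FOLLOW(S) ⊇ FIRST(a) = {a}; new: +{a}
  S→a B: FOLLOW(B) ⊇ FOLLOW(S) ⊇ {$,a}; new: +{$,a}
  S→c A: FOLLOW(A) ⊇ FOLLOW(S) ⊇ {$,a}; new: +{$,a}
  FOLLOW(S)={$,a}  FOLLOW(A)={$,a}  FOLLOW(B)={$,a}
round 2: done
  FOLLOW(S)={$,a}  FOLLOW(A)={$,a}  FOLLOW(B)={$,a}

FOLLOW(S) = ["$", "a"]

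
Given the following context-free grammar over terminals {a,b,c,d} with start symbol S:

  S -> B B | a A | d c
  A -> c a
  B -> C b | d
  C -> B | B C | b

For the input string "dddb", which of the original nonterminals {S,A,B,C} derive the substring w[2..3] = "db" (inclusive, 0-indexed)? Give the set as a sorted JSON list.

CNF form of G:
  S -> B B | T1 A | T3 T0
  A -> T0 T1
  B -> C T2 | d
  C -> B C | C T2 | b | d
  T0 -> c
  T1 -> a
  T2 -> b
  T3 -> d

CYK table (by increasing span) — only the sub-triangle for w[2..3]:
  cell(2,2) d: {B,C,T3}  orig:{B,C}
  cell(3,3) b: {C,T2}  orig:{C}
  cell(2,3) db: {B,C}

Original NTs in T[2,3] deriving "db": ["B", "C"]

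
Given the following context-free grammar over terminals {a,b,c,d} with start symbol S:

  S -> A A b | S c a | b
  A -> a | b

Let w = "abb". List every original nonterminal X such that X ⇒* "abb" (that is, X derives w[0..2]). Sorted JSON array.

Convert to CNF:
  S -> A X3 | S X4 | b
  A -> a | b
  T0 -> b
  T1 -> c
  T2 -> a
  X3 -> A T0
  X4 -> T1 T2

CYK table (by increasing span) (cells [i..j] with 0 ≤ i ≤ j ≤ 2 only):
  T[0,0] 'a' = {A,T2}  orig:{A}
  T[1,1] 'b' = {A,S,T0}  orig:{A,S}
  T[2,2] 'b' = {A,S,T0}  orig:{A,S}
  T[0,1] 'ab' = {X3}  orig:{}
  T[1,2] 'bb' = {X3}  orig:{}
  T[0,2] 'abb' = {S}

Original NTs in T[0,2] deriving "abb": ["S"]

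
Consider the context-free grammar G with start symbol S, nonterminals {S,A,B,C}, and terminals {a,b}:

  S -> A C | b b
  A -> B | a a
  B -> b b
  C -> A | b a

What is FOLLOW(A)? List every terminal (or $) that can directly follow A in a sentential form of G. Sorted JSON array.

FIRST sets, iterate to fixpoint:
[1]
  A via A→a a: +{a}
  B via B→b b: +{b}
  C via C→A: +{a}
  C via C→b a: +{b}
  S via S→A C: +{a}
  S via S→b b: +{b}
  FIRST(S)={a,b}  FIRST(A)={a}  FIRST(B)={b}  FIRST(C)={a,b}
[2]
  A via A→B: +{b}
  FIRST(S)={a,b}  FIRST(A)={a,b}  FIRST(B)={b}  FIRST(C)={a,b}
[3] done
  FIRST(S)={a,b}  FIRST(A)={a,b}  FIRST(B)={b}  FIRST(C)={a,b}

FOLLOW sets:
initialize: $ ∈ FOLLOW(S)
[1]
  S→A C: FOLLOW(A) ⊇ FIRST(C) = {a,b}; new: +{a,b}
  S→A C: FOLLOW(C) ⊇ FOLLOW(S) ⊇ {$}; new: +{$}
  FOLLOW(S)={$}  FOLLOW(A)={a,b}  FOLLOW(B)={}  FOLLOW(C)={$}
[2]
  A→B: FOLLOW(B) ⊇ FOLLOW(A) ⊇ {a,b}; new: +{a,b}
  C→A: FOLLOW(A) ⊇ FOLLOW(C) ⊇ {$}; new: +{$}
  FOLLOW(S)={$}  FOLLOW(A)={$,a,b}  FOLLOW(B)={a,b}  FOLLOW(C)={$}
[3]
  A→B: FOLLOW(B) ⊇ FOLLOW(A) ⊇ {$,a,b}; new: +{$}
  FOLLOW(S)={$}  FOLLOW(A)={$,a,b}  FOLLOW(B)={$,a,b}  FOLLOW(C)={$}
[4] done
  FOLLOW(S)={$}  FOLLOW(A)={$,a,b}  FOLLOW(B)={$,a,b}  FOLLOW(C)={$}

FOLLOW(A) = ["$", "a", "b"]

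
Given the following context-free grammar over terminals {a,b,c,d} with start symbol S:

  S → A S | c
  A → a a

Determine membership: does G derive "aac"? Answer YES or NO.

Convert to CNF:
  S -> A S | c
  A -> T0 T0
  T0 -> a

CYK fill:
  T[0,0] 'a' = {T0}  orig:{}
  T[1,1] 'a' = {T0}  orig:{}
  T[2,2] 'c' = {S}
  T[0,1] 'aa' = {A}
  T[1,2] 'ac' = ∅
  T[0,2] 'aac' = {S}

S ∈ T[0,2] ⇒ YES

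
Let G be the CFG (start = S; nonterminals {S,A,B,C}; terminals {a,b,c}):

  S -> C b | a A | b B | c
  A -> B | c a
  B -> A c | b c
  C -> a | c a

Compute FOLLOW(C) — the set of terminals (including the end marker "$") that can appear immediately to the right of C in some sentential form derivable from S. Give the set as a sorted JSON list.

FIRST sets, iterate to fixpoint:
iter 1:
  A via A→c a: +{c}
  B via B→A c: +{c}
  B via B→b c: +{b}
  C via C→a: +{a}
  C via C→c a: +{c}
  S via S→C b: +{a,c}
  S via S→b B: +{b}
  S: {a,b,c}  A: {c}  B: {b,c}  C: {a,c}
iter 2:
  A via A→B: +{b}
  S: {a,b,c}  A: {b,c}  B: {b,c}  C: {a,c}
iter 3: — fixpoint
  S: {a,b,c}  A: {b,c}  B: {b,c}  C: {a,c}

FOLLOW iteration:
FOLLOW(S) := {$}
pass 1:
  B→A c: FOLLOW(A) ⊇ FIRST(c) = {c}; new: +{c}
  S→C b: FOLLOW(C) ⊇ FIRST(b) = {b}; new: +{b}
  S→a A: FOLLOW(A) ⊇ FOLLOW(S) ⊇ {$}; new: +{$}
  S→b B: FOLLOW(B) ⊇ FOLLOW(S) ⊇ {$}; new: +{$}
  S: {$}  A: {$,c}  B: {$}  C: {b}
pass 2:
  A→B: FOLLOW(B) ⊇ FOLLOW(A) ⊇ {$,c}; new: +{c}
  S: {$}  A: {$,c}  B: {$,c}  C: {b}
pass 3: done
  S: {$}  A: {$,c}  B: {$,c}  C: {b}

FOLLOW(C) = ["b"]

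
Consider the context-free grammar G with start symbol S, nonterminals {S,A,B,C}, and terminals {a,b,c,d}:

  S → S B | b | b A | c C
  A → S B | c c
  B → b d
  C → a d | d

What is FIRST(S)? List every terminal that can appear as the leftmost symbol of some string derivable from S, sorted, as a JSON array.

FIRST sets, iterate to fixpoint:
pass 1:
  A via A→c c: +{c}
  B via B→b d: +{b}
  C via C→a d: +{a}
  C via C→d: +{d}
  S via S→b: +{b}
  S via S→c C: +{c}
  FIRST[S]={b,c}  FIRST[A]={c}  FIRST[B]={b}  FIRST[C]={a,d}
pass 2:
  A via A→S B: +{b}
  FIRST[S]={b,c}  FIRST[A]={b,c}  FIRST[B]={b}  FIRST[C]={a,d}
pass 3: (stable)
  FIRST[S]={b,c}  FIRST[A]={b,c}  FIRST[B]={b}  FIRST[C]={a,d}

FIRST(S) = ["b", "c"]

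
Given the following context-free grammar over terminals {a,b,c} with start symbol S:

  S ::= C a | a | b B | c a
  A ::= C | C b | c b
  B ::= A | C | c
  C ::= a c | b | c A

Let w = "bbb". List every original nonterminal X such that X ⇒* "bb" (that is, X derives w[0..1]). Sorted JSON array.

CNF form of G:
  S -> C T1 | T0 B | T2 T1 | a
  A -> C T0 | T1 T2 | T2 A | T2 T0 | b
  B -> C T0 | T1 T2 | T2 A | T2 T0 | b | c
  C -> T1 T2 | T2 A | b
  T0 -> b
  T1 -> a
  T2 -> c

CYK fill, restricted to cells inside w[0..1]:
  [0..0]={A,B,C,T0}  "b"  orig:{A,B,C}
  [1..1]={A,B,C,T0}  "b"  orig:{A,B,C}
  [0..1]={A,B,S}  "bb"

Original NTs in T[0,1] deriving "bb": ["A", "B", "S"]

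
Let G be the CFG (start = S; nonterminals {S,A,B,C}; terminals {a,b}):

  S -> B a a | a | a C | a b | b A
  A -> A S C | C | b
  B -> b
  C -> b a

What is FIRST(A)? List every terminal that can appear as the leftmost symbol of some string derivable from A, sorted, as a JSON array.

FIRST iteration:
[1]
  A via A→b: +{b}
  B via B→b: +{b}
  C via C→b a: +{b}
  S via S→B a a: +{b}
  S via S→a: +{a}
  FIRST(S)={a,b}  FIRST(A)={b}  FIRST(B)={b}  FIRST(C)={b}
[2] (stable)
  FIRST(S)={a,b}  FIRST(A)={b}  FIRST(B)={b}  FIRST(C)={b}

FIRST(A) = ["b"]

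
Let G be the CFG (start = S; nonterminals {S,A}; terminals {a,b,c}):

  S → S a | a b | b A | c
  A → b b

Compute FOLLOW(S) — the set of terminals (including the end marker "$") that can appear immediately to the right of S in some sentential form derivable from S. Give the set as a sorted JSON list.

FIRST iteration:
round 1:
  A via A→b b: +{b}
  S via S→a b: +{a}
  S via S→b A: +{b}
  S via S→c: +{c}
  FIRST(S)={a,b,c}  FIRST(A)={b}
round 2: done
  FIRST(S)={a,b,c}  FIRST(A)={b}

FOLLOW iteration:
initialize: $ ∈ FOLLOW(S)
iter 1:
  S→S a: FOLLOW(S) ⊇ FIRST(a) = {a}; new: +{a}
  S→b A: FOLLOW(A) ⊇ FOLLOW(S) ⊇ {$,a}; new: +{$,a}
  FOLLOW(S)={$,a}  FOLLOW(A)={$,a}
iter 2: — fixpoint
  FOLLOW(S)={$,a}  FOLLOW(A)={$,a}

FOLLOW(S) = ["$", "a"]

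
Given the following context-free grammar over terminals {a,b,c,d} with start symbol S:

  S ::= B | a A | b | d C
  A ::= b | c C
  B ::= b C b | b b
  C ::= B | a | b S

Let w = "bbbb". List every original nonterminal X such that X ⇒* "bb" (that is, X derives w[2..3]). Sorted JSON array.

CNF form of G:
  S -> T1 T1 | T1 X6 | T2 A | T3 C | b
  A -> T0 C | b
  B -> T1 T1 | T1 X4
  C -> T1 S | T1 T1 | T1 X5 | a
  T0 -> c
  T1 -> b
  T2 -> a
  T3 -> d
  X4 -> C T1
  X5 -> C T1
  X6 -> C T1

Fill CYK table bottom-up, restricted to cells inside w[2..3]:
  cell(2,2) b: {A,S,T1}  orig:{A,S}
  cell(3,3) b: {A,S,T1}  orig:{A,S}
  cell(2,3) bb: {B,C,S}

Original NTs in T[2,3] deriving "bb": ["B", "C", "S"]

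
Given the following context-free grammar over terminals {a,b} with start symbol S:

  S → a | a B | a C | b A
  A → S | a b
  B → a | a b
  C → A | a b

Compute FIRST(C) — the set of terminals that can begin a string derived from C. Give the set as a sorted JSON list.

Compute FIRST by fixpoint:
round 1:
  A via A→a b: +{a}
  B via B→a: +{a}
  C via C→A: +{a}
  S via S→a: +{a}
  S via S→b A: +{b}
  S: {a,b}  A: {a}  B: {a}  C: {a}
round 2:
  A via A→S: +{b}
  C via C→A: +{b}
  S: {a,b}  A: {a,b}  B: {a}  C: {a,b}
round 3: (stable)
  S: {a,b}  A: {a,b}  B: {a}  C: {a,b}

FIRST(C) = ["a", "b"]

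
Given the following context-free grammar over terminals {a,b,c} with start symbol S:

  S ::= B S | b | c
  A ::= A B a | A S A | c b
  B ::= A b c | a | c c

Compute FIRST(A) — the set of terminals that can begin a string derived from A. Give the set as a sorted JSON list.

FIRST iteration:
[1]
  A via A→c b: +{c}
  B via B→A b c: +{c}
  B via B→a: +{a}
  S via S→B S: +{a,c}
  S via S→b: +{b}
  FIRST(S)={a,b,c}  FIRST(A)={c}  FIRST(B)={a,c}
[2] done
  FIRST(S)={a,b,c}  FIRST(A)={c}  FIRST(B)={a,c}

FIRST(A) = ["c"]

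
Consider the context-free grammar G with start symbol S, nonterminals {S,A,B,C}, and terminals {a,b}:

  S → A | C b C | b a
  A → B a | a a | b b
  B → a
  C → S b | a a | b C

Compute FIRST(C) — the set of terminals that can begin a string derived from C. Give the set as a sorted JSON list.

Compute FIRST by fixpoint:
[1]
  A via A→a a: +{a}
  A via A→b b: +{b}
  B via B→a: +{a}
  C via C→a a: +{a}
  C via C→b C: +{b}
  S via S→A: +{a,b}
  S: {a,b}  A: {a,b}  B: {a}  C: {a,b}
[2] done
  S: {a,b}  A: {a,b}  B: {a}  C: {a,b}

FIRST(C) = ["a", "b"]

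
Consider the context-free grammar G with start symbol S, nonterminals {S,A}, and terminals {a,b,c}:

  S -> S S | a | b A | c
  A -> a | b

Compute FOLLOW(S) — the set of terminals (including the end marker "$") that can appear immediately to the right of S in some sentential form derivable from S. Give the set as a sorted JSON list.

FIRST sets, iterate to fixpoint:
round 1:
  A via A→a: +{a}
  A via A→b: +{b}
  S via S→a: +{a}
  S via S→b A: +{b}
  S via S→c: +{c}
  FIRST(S)={a,b,c}  FIRST(A)={a,b}
round 2: (no change)
  FIRST(S)={a,b,c}  FIRST(A)={a,b}

FOLLOW iteration:
initialize: $ ∈ FOLLOW(S)
round 1:
  S→S S: FOLLOW(S) ⊇ FIRST(S) = {a,b,c}; new: +{a,b,c}
  S→b A: FOLLOW(A) ⊇ FOLLOW(S) ⊇ {$,a,b,c}; new: +{$,a,b,c}
  FOLLOW(S)={$,a,b,c}  FOLLOW(A)={$,a,b,c}
round 2: — fixpoint
  FOLLOW(S)={$,a,b,c}  FOLLOW(A)={$,a,b,c}

FOLLOW(S) = ["$", "a", "b", "c"]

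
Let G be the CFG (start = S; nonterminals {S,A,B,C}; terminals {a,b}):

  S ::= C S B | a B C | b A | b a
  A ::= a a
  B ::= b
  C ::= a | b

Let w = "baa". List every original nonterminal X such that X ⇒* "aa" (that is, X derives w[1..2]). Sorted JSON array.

CNF form of G:
  S -> C X2 | T0 X3 | T1 A | T1 T0
  A -> T0 T0
  B -> b
  C -> a | b
  T0 -> a
  T1 -> b
  X2 -> S B
  X3 -> B C

CYK table (by increasing span) (cells [i..j] with 1 ≤ i ≤ j ≤ 2 only):
  T[1,1] 'a' = {C,T0}  orig:{C}
  T[2,2] 'a' = {C,T0}  orig:{C}
  T[1,2] 'aa' = {A}

Original NTs in T[1,2] deriving "aa": ["A"]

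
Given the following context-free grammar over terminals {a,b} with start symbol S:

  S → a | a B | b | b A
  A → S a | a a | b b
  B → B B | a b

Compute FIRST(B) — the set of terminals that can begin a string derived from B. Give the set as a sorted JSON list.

Compute FIRST by fixpoint:
pass 1:
  A via A→a a: +{a}
  A via A→b b: +{b}
  B via B→a b: +{a}
  S via S→a: +{a}
  S via S→b: +{b}
  FIRST[S]={a,b}  FIRST[A]={a,b}  FIRST[B]={a}
pass 2: (stable)
  FIRST[S]={a,b}  FIRST[A]={a,b}  FIRST[B]={a}

FIRST(B) = ["a"]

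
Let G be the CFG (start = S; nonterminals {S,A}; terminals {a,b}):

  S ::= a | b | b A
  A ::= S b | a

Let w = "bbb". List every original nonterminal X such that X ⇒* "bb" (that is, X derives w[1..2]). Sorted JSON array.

Convert to CNF:
  S -> T0 A | a | b
  A -> S T0 | a
  T0 -> b

CYK table (by increasing span), restricted to cells inside w[1..2]:
  [1..1]={S,T0}  "b"  orig:{S}
  [2..2]={S,T0}  "b"  orig:{S}
  [1..2]={A}  "bb"

Original NTs in T[1,2] deriving "bb": ["A"]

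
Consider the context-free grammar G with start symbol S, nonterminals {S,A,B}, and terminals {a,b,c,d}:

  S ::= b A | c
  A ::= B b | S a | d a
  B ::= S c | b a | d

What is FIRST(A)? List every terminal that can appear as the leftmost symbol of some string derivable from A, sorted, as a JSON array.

FIRST iteration:
iter 1:
  A via A→d a: +{d}
  B via B→b a: +{b}
  B via B→d: +{d}
  S via S→b A: +{b}
  S via S→c: +{c}
  FIRST[S]={b,c}  FIRST[A]={d}  FIRST[B]={b,d}
iter 2:
  A via A→B b: +{b}
  A via A→S a: +{c}
  B via B→S c: +{c}
  FIRST[S]={b,c}  FIRST[A]={b,c,d}  FIRST[B]={b,c,d}
iter 3: done
  FIRST[S]={b,c}  FIRST[A]={b,c,d}  FIRST[B]={b,c,d}

FIRST(A) = ["b", "c", "d"]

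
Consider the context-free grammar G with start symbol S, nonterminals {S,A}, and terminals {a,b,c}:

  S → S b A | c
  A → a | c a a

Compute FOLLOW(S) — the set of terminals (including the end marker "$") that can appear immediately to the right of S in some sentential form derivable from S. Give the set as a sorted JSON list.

FIRST iteration:
round 1:
  A via A→a: +{a}
  A via A→c a a: +{c}
  S via S→c: +{c}
  FIRST[S]={c}  FIRST[A]={a,c}
round 2: — fixpoint
  FIRST[S]={c}  FIRST[A]={a,c}

FOLLOW iteration:
initialize: $ ∈ FOLLOW(S)
[1]
  S→S b A: FOLLOW(S) ⊇ FIRST(b) = {b}; new: +{b}
  S→S b A: FOLLOW(A) ⊇ FOLLOW(S) ⊇ {$,b}; new: +{$,b}
  FOLLOW[S]={$,b}  FOLLOW[A]={$,b}
[2] — fixpoint
  FOLLOW[S]={$,b}  FOLLOW[A]={$,b}

FOLLOW(S) = ["$", "b"]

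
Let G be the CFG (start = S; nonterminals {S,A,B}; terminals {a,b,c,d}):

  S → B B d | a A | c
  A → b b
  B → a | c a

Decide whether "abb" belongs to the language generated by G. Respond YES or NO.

CNF form of G:
  S -> B X4 | T2 A | c
  A -> T0 T0
  B -> T1 T2 | a
  T0 -> b
  T1 -> c
  T2 -> a
  T3 -> d
  X4 -> B T3

CYK fill:
  [0..0]={B,T2}  "a"  orig:{B}
  [1..1]={T0}  "b"  orig:{}
  [2..2]={T0}  "b"  orig:{}
  [0..1]=∅  "ab"
  [1..2]={A}  "bb"
  [0..2]={S}  "abb"

S ∈ T[0,2] ⇒ YES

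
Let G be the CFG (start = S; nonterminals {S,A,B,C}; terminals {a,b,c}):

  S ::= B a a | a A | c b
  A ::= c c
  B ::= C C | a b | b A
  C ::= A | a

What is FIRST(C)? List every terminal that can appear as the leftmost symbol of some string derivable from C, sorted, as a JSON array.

Compute FIRST by fixpoint:
iter 1:
  A via A→c c: +{c}
  B via B→a b: +{a}
  B via B→b A: +{b}
  C via C→A: +{c}
  C via C→a: +{a}
  S via S→B a a: +{a,b}
  S via S→c b: +{c}
  FIRST(S)={a,b,c}  FIRST(A)={c}  FIRST(B)={a,b}  FIRST(C)={a,c}
iter 2:
  B via B→C C: +{c}
  FIRST(S)={a,b,c}  FIRST(A)={c}  FIRST(B)={a,b,c}  FIRST(C)={a,c}
iter 3: (stable)
  FIRST(S)={a,b,c}  FIRST(A)={c}  FIRST(B)={a,b,c}  FIRST(C)={a,c}

FIRST(C) = ["a", "c"]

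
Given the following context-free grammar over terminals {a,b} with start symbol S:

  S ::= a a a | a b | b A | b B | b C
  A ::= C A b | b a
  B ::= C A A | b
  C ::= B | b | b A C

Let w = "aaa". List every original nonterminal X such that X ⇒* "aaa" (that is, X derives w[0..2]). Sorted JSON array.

Convert to CNF:
  S -> T0 A | T0 B | T0 C | T1 T0 | T1 X6
  A -> C X2 | T0 T1
  B -> C X3 | b
  C -> C X4 | T0 X5 | b
  T0 -> b
  T1 -> a
  X2 -> A T0
  X3 -> A A
  X4 -> A A
  X5 -> A C
  X6 -> T1 T1

CYK fill (cells [i..j] with 0 ≤ i ≤ j ≤ 2 only):
  [0..0]={T1}  "a"  orig:{}
  [1..1]={T1}  "a"  orig:{}
  [2..2]={T1}  "a"  orig:{}
  [0..1]={X6}  "aa"  orig:{}
  [1..2]={X6}  "aa"  orig:{}
  [0..2]={S}  "aaa"

Original NTs in T[0,2] deriving "aaa": ["S"]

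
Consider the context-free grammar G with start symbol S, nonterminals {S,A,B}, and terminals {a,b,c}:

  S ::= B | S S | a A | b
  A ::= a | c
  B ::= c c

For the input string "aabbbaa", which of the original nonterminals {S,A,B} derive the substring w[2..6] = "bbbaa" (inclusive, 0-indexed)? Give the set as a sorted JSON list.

Convert to CNF:
  S -> S S | T0 T0 | T1 A | b
  A -> a | c
  B -> T0 T0
  T0 -> c
  T1 -> a

CYK table (by increasing span), restricted to cells inside w[2..6]:
  T[2,2] 'b' = {S}
  T[3,3] 'b' = {S}
  T[4,4] 'b' = {S}
  T[5,5] 'a' = {A,T1}  orig:{A}
  T[6,6] 'a' = {A,T1}  orig:{A}
  T[2,3] 'bb' = {S}
  T[3,4] 'bb' = {S}
  T[4,5] 'ba' = ∅
  T[5,6] 'aa' = {S}
  T[2,4] 'bbb' = {S}
  T[3,5] 'bba' = ∅
  T[4,6] 'baa' = {S}
  T[2,5] 'bbba' = ∅
  T[3,6] 'bbaa' = {S}
  T[2,6] 'bbbaa' = {S}

Original NTs in T[2,6] deriving "bbbaa": ["S"]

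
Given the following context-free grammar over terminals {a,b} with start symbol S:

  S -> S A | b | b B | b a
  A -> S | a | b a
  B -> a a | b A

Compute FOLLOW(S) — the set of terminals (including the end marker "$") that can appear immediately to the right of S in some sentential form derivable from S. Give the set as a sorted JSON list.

Compute FIRST by fixpoint:
[1]
  A via A→a: +{a}
  A via A→b a: +{b}
  B via B→a a: +{a}
  B via B→b A: +{b}
  S via S→b: +{b}
  FIRST(S)={b}  FIRST(A)={a,b}  FIRST(B)={a,b}
[2] (no change)
  FIRST(S)={b}  FIRST(A)={a,b}  FIRST(B)={a,b}

FOLLOW iteration:
initialize: $ ∈ FOLLOW(S)
iter 1:
  S→S A: FOLLOW(S) ⊇ FIRST(A) = {a,b}; new: +{a,b}
  S→S A: FOLLOW(A) ⊇ FOLLOW(S) ⊇ {$,a,b}; new: +{$,a,b}
  S→b B: FOLLOW(B) ⊇ FOLLOW(S) ⊇ {$,a,b}; new: +{$,a,b}
  FOLLOW[S]={$,a,b}  FOLLOW[A]={$,a,b}  FOLLOW[B]={$,a,b}
iter 2: (no change)
  FOLLOW[S]={$,a,b}  FOLLOW[A]={$,a,b}  FOLLOW[B]={$,a,b}

FOLLOW(S) = ["$", "a", "b"]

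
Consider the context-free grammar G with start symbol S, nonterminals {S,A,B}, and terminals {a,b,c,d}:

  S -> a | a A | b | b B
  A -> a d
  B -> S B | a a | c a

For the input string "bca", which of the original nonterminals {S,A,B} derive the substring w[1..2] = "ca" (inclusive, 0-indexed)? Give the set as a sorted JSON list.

CNF form of G:
  S -> T0 A | T3 B | a | b
  A -> T0 T1
  B -> S B | T0 T0 | T2 T0
  T0 -> a
  T1 -> d
  T2 -> c
  T3 -> b

CYK table (by increasing span) (cells [i..j] with 1 ≤ i ≤ j ≤ 2 only):
  [1..1]={T2}  "c"  orig:{}
  [2..2]={S,T0}  "a"  orig:{S}
  [1..2]={B}  "ca"

Original NTs in T[1,2] deriving "ca": ["B"]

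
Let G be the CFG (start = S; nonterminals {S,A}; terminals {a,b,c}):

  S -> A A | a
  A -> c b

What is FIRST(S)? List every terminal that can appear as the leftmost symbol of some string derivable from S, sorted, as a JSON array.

FIRST iteration:
pass 1:
  A via A→c b: +{c}
  S via S→A A: +{c}
  S via S→a: +{a}
  FIRST(S)={a,c}  FIRST(A)={c}
pass 2: (stable)
  FIRST(S)={a,c}  FIRST(A)={c}

FIRST(S) = ["a", "c"]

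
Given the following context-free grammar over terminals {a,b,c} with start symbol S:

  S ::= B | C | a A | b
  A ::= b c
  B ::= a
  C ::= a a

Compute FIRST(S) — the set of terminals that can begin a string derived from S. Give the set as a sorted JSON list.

FIRST iteration:
pass 1:
  A via A→b c: +{b}
  B via B→a: +{a}
  C via C→a a: +{a}
  S via S→B: +{a}
  S via S→b: +{b}
  FIRST[S]={a,b}  FIRST[A]={b}  FIRST[B]={a}  FIRST[C]={a}
pass 2: — fixpoint
  FIRST[S]={a,b}  FIRST[A]={b}  FIRST[B]={a}  FIRST[C]={a}

FIRST(S) = ["a", "b"]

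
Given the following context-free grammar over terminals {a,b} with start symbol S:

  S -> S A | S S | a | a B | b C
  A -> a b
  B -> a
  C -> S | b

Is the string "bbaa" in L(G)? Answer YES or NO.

Convert to CNF:
  S -> S A | S S | T0 B | T1 C | a
  A -> T0 T1
  B -> a
  C -> S A | S S | T0 B | T1 C | a | b
  T0 -> a
  T1 -> b

CYK table (by increasing span):
  T[0,0] 'b' = {C,T1}  orig:{C}
  T[1,1] 'b' = {C,T1}  orig:{C}
  T[2,2] 'a' = {B,C,S,T0}  orig:{B,C,S}
  T[3,3] 'a' = {B,C,S,T0}  orig:{B,C,S}
  T[0,1] 'bb' = {C,S}
  T[1,2] 'ba' = {C,S}
  T[2,3] 'aa' = {C,S}
  T[0,2] 'bba' = {C,S}
  T[1,3] 'baa' = {C,S}
  T[0,3] 'bbaa' = {C,S}

S ∈ T[0,3] ⇒ YES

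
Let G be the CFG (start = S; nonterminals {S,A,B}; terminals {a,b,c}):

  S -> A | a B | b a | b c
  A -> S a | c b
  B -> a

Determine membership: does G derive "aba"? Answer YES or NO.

CNF form of G:
  S -> S T0 | T0 B | T1 T2 | T2 T0 | T2 T1
  A -> S T0 | T1 T2
  B -> a
  T0 -> a
  T1 -> c
  T2 -> b

CYK fill:
  T[0,0] 'a' = {B,T0}  orig:{B}
  T[1,1] 'b' = {T2}  orig:{}
  T[2,2] 'a' = {B,T0}  orig:{B}
  T[0,1] 'ab' = ∅
  T[1,2] 'ba' = {S}
  T[0,2] 'aba' = ∅

S ∉ T[0,2] ⇒ NO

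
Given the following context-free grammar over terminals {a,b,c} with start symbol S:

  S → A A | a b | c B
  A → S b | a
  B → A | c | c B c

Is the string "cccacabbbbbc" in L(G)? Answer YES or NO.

Convert to CNF:
  S -> A A | T1 B | T2 T0
  A -> S T0 | a
  B -> S T0 | T1 X3 | a | c
  T0 -> b
  T1 -> c
  T2 -> a
  X3 -> B T1

CYK fill:
  T[0,0] 'c' = {B,T1}  orig:{B}
  T[1,1] 'c' = {B,T1}  orig:{B}
  T[2,2] 'c' = {B,T1}  orig:{B}
  T[3,3] 'a' = {A,B,T2}  orig:{A,B}
  T[4,4] 'c' = {B,T1}  orig:{B}
  T[5,5] 'a' = {A,B,T2}  orig:{A,B}
  T[6,6] 'b' = {T0}  orig:{}
  T[7,7] 'b' = {T0}  orig:{}
  T[8,8] 'b' = {T0}  orig:{}
  T[9,9] 'b' = {T0}  orig:{}
  T[10,10] 'b' = {T0}  orig:{}
  T[11,11] 'c' = {B,T1}  orig:{B}
  T[0,1] 'cc' = {S,X3}  orig:{S}
  T[1,2] 'cc' = {S,X3}  orig:{S}
  T[2,3] 'ca' = {S}
  T[3,4] 'ac' = {X3}  orig:{}
  T[4,5] 'ca' = {S}
  T[5,6] 'ab' = {S}
  T[6,7] 'bb' = ∅
  T[7,8] 'bb' = ∅
  T[8,9] 'bb' = ∅
  T[9,10] 'bb' = ∅
  T[10,11] 'bc' = ∅
  T[0,2] 'ccc' = {B}
  T[1,3] 'cca' = ∅
  T[2,4] 'cac' = {B}
  T[3,5] 'aca' = ∅
  T[4,6] 'cab' = {A,B}
  T[5,7] 'abb' = {A,B}
  T[6,8] 'bbb' = ∅
  T[7,9] 'bbb' = ∅
  T[8,10] 'bbb' = ∅
  T[9,11] 'bbc' = ∅
  T[0,3] 'ccca' = ∅
  T[1,4] 'ccac' = {S}
  T[2,5] 'caca' = ∅
  T[3,6] 'acab' = {S}
  T[4,7] 'cabb' = {S}
  T[5,8] 'abbb' = ∅
  T[6,9] 'bbbb' = ∅
  T[7,10] 'bbbb' = ∅
  T[8,11] 'bbbc' = ∅
  T[0,4] 'cccac' = ∅
  T[1,5] 'ccaca' = ∅
  T[2,6] 'cacab' = ∅
  T[3,7] 'acabb' = {A,B}
  T[4,8] 'cabbb' = {A,B}
  T[5,9] 'abbbb' = ∅
  T[6,10] 'bbbbb' = ∅
  T[7,11] 'bbbbc' = ∅
  T[0,5] 'cccaca' = ∅
  T[1,6] 'ccacab' = ∅
  T[2,7] 'cacabb' = {S}
  T[3,8] 'acabbb' = {S}
  T[4,9] 'cabbbb' = ∅
  T[5,10] 'abbbbb' = ∅
  T[6,11] 'bbbbbc' = ∅
  T[0,6] 'cccacab' = ∅
  T[1,7] 'ccacabb' = ∅
  T[2,8] 'cacabbb' = {A,B}
  T[3,9] 'acabbbb' = {A,B}
  T[4,10] 'cabbbbb' = ∅
  T[5,11] 'abbbbbc' = ∅
  T[0,7] 'cccacabb' = ∅
  T[1,8] 'ccacabbb' = {S}
  T[2,9] 'cacabbbb' = {S}
  T[3,10] 'acabbbbb' = ∅
  T[4,11] 'cabbbbbc' = ∅
  T[0,8] 'cccacabbb' = ∅
  T[1,9] 'ccacabbbb' = {A,B}
  T[2,10] 'cacabbbbb' = {A,B}
  T[3,11] 'acabbbbbc' = ∅
  T[0,9] 'cccacabbbb' = {S}
  T[1,10] 'ccacabbbbb' = {S}
  T[2,11] 'cacabbbbbc' = {X3}  orig:{}
  T[0,10] 'cccacabbbbb' = {A,B}
  T[1,11] 'ccacabbbbbc' = {B}
  T[0,11] 'cccacabbbbbc' = {S,X3}  orig:{S}

S ∈ T[0,11] ⇒ YES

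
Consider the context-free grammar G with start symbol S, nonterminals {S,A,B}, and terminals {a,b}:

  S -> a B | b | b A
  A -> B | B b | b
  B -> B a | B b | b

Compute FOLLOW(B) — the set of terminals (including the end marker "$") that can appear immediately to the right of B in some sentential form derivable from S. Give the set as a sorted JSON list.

FIRST iteration:
round 1:
  A via A→b: +{b}
  B via B→b: +{b}
  S via S→a B: +{a}
  S via S→b: +{b}
  FIRST(S)={a,b}  FIRST(A)={b}  FIRST(B)={b}
round 2: — fixpoint
  FIRST(S)={a,b}  FIRST(A)={b}  FIRST(B)={b}

Compute FOLLOW by fixpoint:
seed FOLLOW(S) with $
round 1:
  A→B b: FOLLOW(B) ⊇ FIRST(b) = {b}; new: +{b}
  B→B a: FOLLOW(B) ⊇ FIRST(a) = {a}; new: +{a}
  S→a B: FOLLOW(B) ⊇ FOLLOW(S) ⊇ {$}; new: +{$}
  S→b A: FOLLOW(A) ⊇ FOLLOW(S) ⊇ {$}; new: +{$}
  FOLLOW(S)={$}  FOLLOW(A)={$}  FOLLOW(B)={$,a,b}
round 2: done
  FOLLOW(S)={$}  FOLLOW(A)={$}  FOLLOW(B)={$,a,b}

FOLLOW(B) = ["$", "a", "b"]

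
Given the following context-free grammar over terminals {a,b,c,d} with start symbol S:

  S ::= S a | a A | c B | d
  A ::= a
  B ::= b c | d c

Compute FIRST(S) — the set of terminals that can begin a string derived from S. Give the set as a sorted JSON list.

FIRST sets, iterate to fixpoint:
[1]
  A via A→a: +{a}
  B via B→b c: +{b}
  B via B→d c: +{d}
  S via S→a A: +{a}
  S via S→c B: +{c}
  S via S→d: +{d}
  FIRST(S)={a,c,d}  FIRST(A)={a}  FIRST(B)={b,d}
[2] — fixpoint
  FIRST(S)={a,c,d}  FIRST(A)={a}  FIRST(B)={b,d}

FIRST(S) = ["a", "c", "d"]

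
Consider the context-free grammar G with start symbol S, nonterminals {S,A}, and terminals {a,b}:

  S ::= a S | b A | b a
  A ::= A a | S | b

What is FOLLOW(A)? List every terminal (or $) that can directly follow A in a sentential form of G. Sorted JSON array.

FIRST iteration:
round 1:
  A via A→b: +{b}
  S via S→a S: +{a}
  S via S→b A: +{b}
  S: {a,b}  A: {b}
round 2:
  A via A→S: +{a}
  S: {a,b}  A: {a,b}
round 3: done
  S: {a,b}  A: {a,b}

FOLLOW iteration:
initialize: $ ∈ FOLLOW(S)
[1]
  A→A a: FOLLOW(A) ⊇ FIRST(a) = {a}; new: +{a}
  A→S: FOLLOW(S) ⊇ FOLLOW(A) ⊇ {a}; new: +{a}
  S→b A: FOLLOW(A) ⊇ FOLLOW(S) ⊇ {$,a}; new: +{$}
  FOLLOW(S)={$,a}  FOLLOW(A)={$,a}
[2] — fixpoint
  FOLLOW(S)={$,a}  FOLLOW(A)={$,a}

FOLLOW(A) = ["$", "a"]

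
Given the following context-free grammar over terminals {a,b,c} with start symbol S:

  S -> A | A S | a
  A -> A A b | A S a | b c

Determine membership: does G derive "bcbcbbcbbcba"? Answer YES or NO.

CNF form of G:
  S -> A S | A X5 | A X6 | T0 T2 | a
  A -> A X3 | A X4 | T0 T2
  T0 -> b
  T1 -> a
  T2 -> c
  X3 -> A T0
  X4 -> S T1
  X5 -> A T0
  X6 -> S T1

Fill CYK table bottom-up:
  T[0,0] 'b' = {T0}  orig:{}
  T[1,1] 'c' = {T2}  orig:{}
  T[2,2] 'b' = {T0}  orig:{}
  T[3,3] 'c' = {T2}  orig:{}
  T[4,4] 'b' = {T0}  orig:{}
  T[5,5] 'b' = {T0}  orig:{}
  T[6,6] 'c' = {T2}  orig:{}
  T[7,7] 'b' = {T0}  orig:{}
  T[8,8] 'b' = {T0}  orig:{}
  T[9,9] 'c' = {T2}  orig:{}
  T[10,10] 'b' = {T0}  orig:{}
  T[11,11] 'a' = {S,T1}  orig:{S}
  T[0,1] 'bc' = {A,S}
  T[1,2] 'cb' = ∅
  T[2,3] 'bc' = {A,S}
  T[3,4] 'cb' = ∅
  T[4,5] 'bb' = ∅
  T[5,6] 'bc' = {A,S}
  T[6,7] 'cb' = ∅
  T[7,8] 'bb' = ∅
  T[8,9] 'bc' = {A,S}
  T[9,10] 'cb' = ∅
  T[10,11] 'ba' = ∅
  T[0,2] 'bcb' = {X3,X5}  orig:{}
  T[1,3] 'cbc' = ∅
  T[2,4] 'bcb' = {X3,X5}  orig:{}
  T[3,5] 'cbb' = ∅
  T[4,6] 'bbc' = ∅
  T[5,7] 'bcb' = {X3,X5}  orig:{}
  T[6,8] 'cbb' = ∅
  T[7,9] 'bbc' = ∅
  T[8,10] 'bcb' = {X3,X5}  orig:{}
  T[9,11] 'cba' = ∅
  T[0,3] 'bcbc' = {S}
  T[1,4] 'cbcb' = ∅
  T[2,5] 'bcbb' = ∅
  T[3,6] 'cbbc' = ∅
  T[4,7] 'bbcb' = ∅
  T[5,8] 'bcbb' = ∅
  T[6,9] 'cbbc' = ∅
  T[7,10] 'bbcb' = ∅
  T[8,11] 'bcba' = ∅
  T[0,4] 'bcbcb' = {A,S}
  T[1,5] 'cbcbb' = ∅
  T[2,6] 'bcbbc' = ∅
  T[3,7] 'cbbcb' = ∅
  T[4,8] 'bbcbb' = ∅
  T[5,9] 'bcbbc' = ∅
  T[6,10] 'cbbcb' = ∅
  T[7,11] 'bbcba' = ∅
  T[0,5] 'bcbcbb' = {X3,X5}  orig:{}
  T[1,6] 'cbcbbc' = ∅
  T[2,7] 'bcbbcb' = ∅
  T[3,8] 'cbbcbb' = ∅
  T[4,9] 'bbcbbc' = ∅
  T[5,10] 'bcbbcb' = ∅
  T[6,11] 'cbbcba' = ∅
  T[0,6] 'bcbcbbc' = {S}
  T[1,7] 'cbcbbcb' = ∅
  T[2,8] 'bcbbcbb' = ∅
  T[3,9] 'cbbcbbc' = ∅
  T[4,10] 'bbcbbcb' = ∅
  T[5,11] 'bcbbcba' = ∅
  T[0,7] 'bcbcbbcb' = {A,S}
  T[1,8] 'cbcbbcbb' = ∅
  T[2,9] 'bcbbcbbc' = ∅
  T[3,10] 'cbbcbbcb' = ∅
  T[4,11] 'bbcbbcba' = ∅
  T[0,8] 'bcbcbbcbb' = {X3,X5}  orig:{}
  T[1,9] 'cbcbbcbbc' = ∅
  T[2,10] 'bcbbcbbcb' = ∅
  T[3,11] 'cbbcbbcba' = ∅
  T[0,9] 'bcbcbbcbbc' = {S}
  T[1,10] 'cbcbbcbbcb' = ∅
  T[2,11] 'bcbbcbbcba' = ∅
  T[0,10] 'bcbcbbcbbcb' = {A,S}
  T[1,11] 'cbcbbcbbcba' = ∅
  T[0,11] 'bcbcbbcbbcba' = {S,X4,X6}  orig:{S}

S ∈ T[0,11] ⇒ YES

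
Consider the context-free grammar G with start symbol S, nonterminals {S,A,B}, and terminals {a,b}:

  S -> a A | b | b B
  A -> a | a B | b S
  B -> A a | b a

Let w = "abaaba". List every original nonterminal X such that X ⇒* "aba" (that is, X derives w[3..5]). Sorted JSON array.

Convert to CNF:
  S -> T0 A | T1 B | b
  A -> T0 B | T1 S | a
  B -> A T0 | T1 T0
  T0 -> a
  T1 -> b

Fill CYK table bottom-up (cells [i..j] with 3 ≤ i ≤ j ≤ 5 only):
  cell(3,3) a: {A,T0}  orig:{A}
  cell(4,4) b: {S,T1}  orig:{S}
  cell(5,5) a: {A,T0}  orig:{A}
  cell(3,4) ab: ∅
  cell(4,5) ba: {B}
  cell(3,5) aba: {A}

Original NTs in T[3,5] deriving "aba": ["A"]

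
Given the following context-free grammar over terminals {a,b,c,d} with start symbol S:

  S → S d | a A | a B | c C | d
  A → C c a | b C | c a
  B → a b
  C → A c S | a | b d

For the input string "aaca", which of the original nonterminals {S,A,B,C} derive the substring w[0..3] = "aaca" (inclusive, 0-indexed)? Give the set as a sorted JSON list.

Convert to CNF:
  S -> S T3 | T0 C | T1 A | T1 B | d
  A -> C X4 | T0 T1 | T2 C
  B -> T1 T2
  C -> A X5 | T2 T3 | a
  T0 -> c
  T1 -> a
  T2 -> b
  T3 -> d
  X4 -> T0 T1
  X5 -> T0 S

CYK fill — only the sub-triangle for w[0..3]:
  [0..0]={C,T1}  "a"  orig:{C}
  [1..1]={C,T1}  "a"  orig:{C}
  [2..2]={T0}  "c"  orig:{}
  [3..3]={C,T1}  "a"  orig:{C}
  [0..1]=∅  "aa"
  [1..2]=∅  "ac"
  [2..3]={A,S,X4}  "ca"  orig:{A,S}
  [0..2]=∅  "aac"
  [1..3]={A,S}  "aca"
  [0..3]={S}  "aaca"

Original NTs in T[0,3] deriving "aaca": ["S"]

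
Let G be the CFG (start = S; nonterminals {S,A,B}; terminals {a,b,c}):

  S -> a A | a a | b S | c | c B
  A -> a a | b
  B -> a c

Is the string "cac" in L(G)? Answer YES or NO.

CNF form of G:
  S -> T0 A | T0 T0 | T1 B | T2 S | c
  A -> T0 T0 | b
  B -> T0 T1
  T0 -> a
  T1 -> c
  T2 -> b

Fill CYK table bottom-up:
  [0..0]={S,T1}  "c"  orig:{S}
  [1..1]={T0}  "a"  orig:{}
  [2..2]={S,T1}  "c"  orig:{S}
  [0..1]=∅  "ca"
  [1..2]={B}  "ac"
  [0..2]={S}  "cac"

S ∈ T[0,2] ⇒ YES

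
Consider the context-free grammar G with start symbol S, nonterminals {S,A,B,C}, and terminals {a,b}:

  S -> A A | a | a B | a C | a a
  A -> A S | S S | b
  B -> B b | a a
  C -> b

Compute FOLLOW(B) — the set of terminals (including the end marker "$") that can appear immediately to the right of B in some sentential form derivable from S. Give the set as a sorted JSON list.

FIRST sets, iterate to fixpoint:
pass 1:
  A via A→b: +{b}
  B via B→a a: +{a}
  C via C→b: +{b}
  S via S→A A: +{b}
  S via S→a: +{a}
  S: {a,b}  A: {b}  B: {a}  C: {b}
pass 2:
  A via A→S S: +{a}
  S: {a,b}  A: {a,b}  B: {a}  C: {b}
pass 3: done
  S: {a,b}  A: {a,b}  B: {a}  C: {b}

Compute FOLLOW by fixpoint:
seed FOLLOW(S) with $
round 1:
  A→A S: FOLLOW(A) ⊇ FIRST(S) = {a,b}; new: +{a,b}
  A→A S: FOLLOW(S) ⊇ FOLLOW(A) ⊇ {a,b}; new: +{a,b}
  B→B b: FOLLOW(B) ⊇ FIRST(b) = {b}; new: +{b}
  S→A A: FOLLOW(A) ⊇ FOLLOW(S) ⊇ {$,a,b}; new: +{$}
  S→a B: FOLLOW(B) ⊇ FOLLOW(S) ⊇ {$,a,b}; new: +{$,a}
  S→a C: FOLLOW(C) ⊇ FOLLOW(S) ⊇ {$,a,b}; new: +{$,a,b}
  S: {$,a,b}  A: {$,a,b}  B: {$,a,b}  C: {$,a,b}
round 2: (no change)
  S: {$,a,b}  A: {$,a,b}  B: {$,a,b}  C: {$,a,b}

FOLLOW(B) = ["$", "a", "b"]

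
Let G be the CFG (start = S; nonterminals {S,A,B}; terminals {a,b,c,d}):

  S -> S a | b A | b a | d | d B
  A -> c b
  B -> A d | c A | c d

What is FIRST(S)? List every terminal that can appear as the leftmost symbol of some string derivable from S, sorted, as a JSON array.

Compute FIRST by fixpoint:
[1]
  A via A→c b: +{c}
  B via B→A d: +{c}
  S via S→b A: +{b}
  S via S→d: +{d}
  FIRST(S)={b,d}  FIRST(A)={c}  FIRST(B)={c}
[2] (no change)
  FIRST(S)={b,d}  FIRST(A)={c}  FIRST(B)={c}

FIRST(S) = ["b", "d"]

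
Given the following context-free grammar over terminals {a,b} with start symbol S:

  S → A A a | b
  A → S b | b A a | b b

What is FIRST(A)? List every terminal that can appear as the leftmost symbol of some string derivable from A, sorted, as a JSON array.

Compute FIRST by fixpoint:
iter 1:
  A via A→b A a: +{b}
  S via S→A A a: +{b}
  FIRST(S)={b}  FIRST(A)={b}
iter 2: (no change)
  FIRST(S)={b}  FIRST(A)={b}

FIRST(A) = ["b"]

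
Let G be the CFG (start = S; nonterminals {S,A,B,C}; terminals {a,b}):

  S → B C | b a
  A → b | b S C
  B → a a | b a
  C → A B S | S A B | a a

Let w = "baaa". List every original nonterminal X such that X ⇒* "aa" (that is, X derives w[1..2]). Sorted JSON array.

CNF form of G:
  S -> B C | T0 T1
  A -> T0 X2 | b
  B -> T0 T1 | T1 T1
  C -> A X3 | S X4 | T1 T1
  T0 -> b
  T1 -> a
  X2 -> S C
  X3 -> B S
  X4 -> A B

CYK fill, restricted to cells inside w[1..2]:
  [1..1]={T1}  "a"  orig:{}
  [2..2]={T1}  "a"  orig:{}
  [1..2]={B,C}  "aa"

Original NTs in T[1,2] deriving "aa": ["B", "C"]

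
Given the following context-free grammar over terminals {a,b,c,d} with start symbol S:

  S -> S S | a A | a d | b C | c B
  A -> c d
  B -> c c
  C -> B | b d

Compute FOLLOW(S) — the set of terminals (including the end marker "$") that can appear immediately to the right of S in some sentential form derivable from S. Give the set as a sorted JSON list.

FIRST iteration:
pass 1:
  A via A→c d: +{c}
  B via B→c c: +{c}
  C via C→B: +{c}
  C via C→b d: +{b}
  S via S→a A: +{a}
  S via S→b C: +{b}
  S via S→c B: +{c}
  S: {a,b,c}  A: {c}  B: {c}  C: {b,c}
pass 2: (no change)
  S: {a,b,c}  A: {c}  B: {c}  C: {b,c}

FOLLOW sets:
FOLLOW(S) := {$}
[1]
  S→S S: FOLLOW(S) ⊇ FIRST(S) = {a,b,c}; new: +{a,b,c}
  S→a A: FOLLOW(A) ⊇ FOLLOW(S) ⊇ {$,a,b,c}; new: +{$,a,b,c}
  S→b C: FOLLOW(C) ⊇ FOLLOW(S) ⊇ {$,a,b,c}; new: +{$,a,b,c}
  S→c B: FOLLOW(B) ⊇ FOLLOW(S) ⊇ {$,a,b,c}; new: +{$,a,b,c}
  FOLLOW(S)={$,a,b,c}  FOLLOW(A)={$,a,b,c}  FOLLOW(B)={$,a,b,c}  FOLLOW(C)={$,a,b,c}
[2] (no change)
  FOLLOW(S)={$,a,b,c}  FOLLOW(A)={$,a,b,c}  FOLLOW(B)={$,a,b,c}  FOLLOW(C)={$,a,b,c}

FOLLOW(S) = ["$", "a", "b", "c"]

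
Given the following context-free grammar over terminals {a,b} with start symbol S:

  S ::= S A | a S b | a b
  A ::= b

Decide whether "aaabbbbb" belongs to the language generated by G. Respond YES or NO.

CNF form of G:
  S -> S A | T0 T1 | T0 X2
  A -> b
  T0 -> a
  T1 -> b
  X2 -> S T1

CYK fill:
  [0..0]={T0}  "a"  orig:{}
  [1..1]={T0}  "a"  orig:{}
  [2..2]={T0}  "a"  orig:{}
  [3..3]={A,T1}  "b"  orig:{A}
  [4..4]={A,T1}  "b"  orig:{A}
  [5..5]={A,T1}  "b"  orig:{A}
  [6..6]={A,T1}  "b"  orig:{A}
  [7..7]={A,T1}  "b"  orig:{A}
  [0..1]=∅  "aa"
  [1..2]=∅  "aa"
  [2..3]={S}  "ab"
  [3..4]=∅  "bb"
  [4..5]=∅  "bb"
  [5..6]=∅  "bb"
  [6..7]=∅  "bb"
  [0..2]=∅  "aaa"
  [1..3]=∅  "aab"
  [2..4]={S,X2}  "abb"  orig:{S}
  [3..5]=∅  "bbb"
  [4..6]=∅  "bbb"
  [5..7]=∅  "bbb"
  [0..3]=∅  "aaab"
  [1..4]={S}  "aabb"
  [2..5]={S,X2}  "abbb"  orig:{S}
  [3..6]=∅  "bbbb"
  [4..7]=∅  "bbbb"
  [0..4]=∅  "aaabb"
  [1..5]={S,X2}  "aabbb"  orig:{S}
  [2..6]={S,X2}  "abbbb"  orig:{S}
  [3..7]=∅  "bbbbb"
  [0..5]={S}  "aaabbb"
  [1..6]={S,X2}  "aabbbb"  orig:{S}
  [2..7]={S,X2}  "abbbbb"  orig:{S}
  [0..6]={S,X2}  "aaabbbb"  orig:{S}
  [1..7]={S,X2}  "aabbbbb"  orig:{S}
  [0..7]={S,X2}  "aaabbbbb"  orig:{S}

S ∈ T[0,7] ⇒ YES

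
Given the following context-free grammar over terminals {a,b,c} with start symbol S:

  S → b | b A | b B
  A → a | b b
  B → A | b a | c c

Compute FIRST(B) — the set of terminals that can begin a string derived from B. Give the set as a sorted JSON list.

Compute FIRST by fixpoint:
round 1:
  A via A→a: +{a}
  A via A→b b: +{b}
  B via B→A: +{a,b}
  B via B→c c: +{c}
  S via S→b: +{b}
  FIRST(S)={b}  FIRST(A)={a,b}  FIRST(B)={a,b,c}
round 2: (no change)
  FIRST(S)={b}  FIRST(A)={a,b}  FIRST(B)={a,b,c}

FIRST(B) = ["a", "b", "c"]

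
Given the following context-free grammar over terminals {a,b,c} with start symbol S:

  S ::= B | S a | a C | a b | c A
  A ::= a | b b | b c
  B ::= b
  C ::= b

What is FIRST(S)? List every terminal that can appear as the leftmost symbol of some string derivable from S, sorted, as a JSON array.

FIRST sets, iterate to fixpoint:
[1]
  A via A→a: +{a}
  A via A→b b: +{b}
  B via B→b: +{b}
  C via C→b: +{b}
  S via S→B: +{b}
  S via S→a C: +{a}
  S via S→c A: +{c}
  S: {a,b,c}  A: {a,b}  B: {b}  C: {b}
[2] (no change)
  S: {a,b,c}  A: {a,b}  B: {b}  C: {b}

FIRST(S) = ["a", "b", "c"]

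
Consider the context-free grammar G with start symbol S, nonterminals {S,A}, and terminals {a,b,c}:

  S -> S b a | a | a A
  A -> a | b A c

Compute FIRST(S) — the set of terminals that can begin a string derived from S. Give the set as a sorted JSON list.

FIRST iteration:
round 1:
  A via A→a: +{a}
  A via A→b A c: +{b}
  S via S→a: +{a}
  S: {a}  A: {a,b}
round 2: (no change)
  S: {a}  A: {a,b}

FIRST(S) = ["a"]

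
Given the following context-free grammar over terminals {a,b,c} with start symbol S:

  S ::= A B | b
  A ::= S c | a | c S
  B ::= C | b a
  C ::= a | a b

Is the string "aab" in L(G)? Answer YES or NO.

CNF form of G:
  S -> A B | b
  A -> S T0 | T0 S | a
  B -> T1 T2 | T2 T1 | a
  C -> T1 T2 | a
  T0 -> c
  T1 -> a
  T2 -> b

CYK table (by increasing span):
  T[0,0] 'a' = {A,B,C,T1}  orig:{A,B,C}
  T[1,1] 'a' = {A,B,C,T1}  orig:{A,B,C}
  T[2,2] 'b' = {S,T2}  orig:{S}
  T[0,1] 'aa' = {S}
  T[1,2] 'ab' = {B,C}
  T[0,2] 'aab' = {S}

S ∈ T[0,2] ⇒ YES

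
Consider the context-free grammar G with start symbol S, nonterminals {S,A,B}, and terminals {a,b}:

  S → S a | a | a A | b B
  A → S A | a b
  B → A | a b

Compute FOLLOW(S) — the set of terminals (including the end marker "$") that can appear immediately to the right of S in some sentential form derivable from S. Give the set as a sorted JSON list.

FIRST iteration:
iter 1:
  A via A→a b: +{a}
  B via B→A: +{a}
  S via S→a: +{a}
  S via S→b B: +{b}
  FIRST(S)={a,b}  FIRST(A)={a}  FIRST(B)={a}
iter 2:
  A via A→S A: +{b}
  B via B→A: +{b}
  FIRST(S)={a,b}  FIRST(A)={a,b}  FIRST(B)={a,b}
iter 3: — fixpoint
  FIRST(S)={a,b}  FIRST(A)={a,b}  FIRST(B)={a,b}

FOLLOW iteration:
seed FOLLOW(S) with $
round 1:
  A→S A: FOLLOW(S) ⊇ FIRST(A) = {a,b}; new: +{a,b}
  S→a A: FOLLOW(A) ⊇ FOLLOW(S) ⊇ {$,a,b}; new: +{$,a,b}
  S→b B: FOLLOW(B) ⊇ FOLLOW(S) ⊇ {$,a,b}; new: +{$,a,b}
  S: {$,a,b}  A: {$,a,b}  B: {$,a,b}
round 2: — fixpoint
  S: {$,a,b}  A: {$,a,b}  B: {$,a,b}

FOLLOW(S) = ["$", "a", "b"]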